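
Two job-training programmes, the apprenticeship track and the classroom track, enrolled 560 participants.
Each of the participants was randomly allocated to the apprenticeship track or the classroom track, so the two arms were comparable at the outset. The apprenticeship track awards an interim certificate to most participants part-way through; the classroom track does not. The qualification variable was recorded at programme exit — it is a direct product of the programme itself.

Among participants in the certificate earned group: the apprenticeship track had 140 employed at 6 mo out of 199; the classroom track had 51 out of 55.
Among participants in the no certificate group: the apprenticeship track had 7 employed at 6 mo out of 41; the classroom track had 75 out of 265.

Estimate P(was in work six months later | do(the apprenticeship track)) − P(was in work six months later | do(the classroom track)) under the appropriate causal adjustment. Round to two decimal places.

+0.22

Stratifying would compare programmes among participants the programmes themselves sorted into qualification attained during the programme groups — a form of selection on an intermediate. The unconditioned pooled rates give the total causal effect.
The causal difference is the pooled difference: 0.613 − 0.394 = +0.219.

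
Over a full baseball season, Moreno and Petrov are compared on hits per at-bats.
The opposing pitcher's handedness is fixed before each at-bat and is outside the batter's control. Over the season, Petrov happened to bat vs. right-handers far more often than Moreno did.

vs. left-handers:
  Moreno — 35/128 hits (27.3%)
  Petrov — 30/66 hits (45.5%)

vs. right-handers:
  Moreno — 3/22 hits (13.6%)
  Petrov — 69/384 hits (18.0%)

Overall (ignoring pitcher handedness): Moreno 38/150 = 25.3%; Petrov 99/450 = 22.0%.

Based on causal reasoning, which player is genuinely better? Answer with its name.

The imbalance in pitcher handedness arose from how at-bats were allocated, not from anything the player did; and pitcher handedness independently affects the outcome. The pooled gap is confounded — condition on pitcher handedness.
Within each level — vs. left-handers: 27.3% vs 45.5%; vs. right-handers: 13.6% vs 18.0% — Petrov is higher every time.

Petrov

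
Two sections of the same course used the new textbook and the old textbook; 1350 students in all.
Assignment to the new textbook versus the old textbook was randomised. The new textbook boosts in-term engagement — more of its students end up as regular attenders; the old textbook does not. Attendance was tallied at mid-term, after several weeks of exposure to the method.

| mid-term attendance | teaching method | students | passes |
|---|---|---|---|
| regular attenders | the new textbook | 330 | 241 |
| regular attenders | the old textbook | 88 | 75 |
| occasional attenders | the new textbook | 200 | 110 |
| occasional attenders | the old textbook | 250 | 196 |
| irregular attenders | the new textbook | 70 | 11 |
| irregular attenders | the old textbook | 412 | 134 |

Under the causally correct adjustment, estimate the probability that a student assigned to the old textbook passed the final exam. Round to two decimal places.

The stratified and pooled comparisons disagree (the old textbook wins within each mid-term attendance; the new textbook wins overall), so the answer turns on the causal role of mid-term attendance.
Mid-term attendance lies on the pathway teaching method → mid-term attendance → outcome, so adjusting for it blocks the indirect effect. For the total causal effect of teaching method, use the unadjusted pooled rates.
So P(outcome | do(the old textbook)) is just the pooled rate for the old textbook: 405/750 = 0.540.

0.54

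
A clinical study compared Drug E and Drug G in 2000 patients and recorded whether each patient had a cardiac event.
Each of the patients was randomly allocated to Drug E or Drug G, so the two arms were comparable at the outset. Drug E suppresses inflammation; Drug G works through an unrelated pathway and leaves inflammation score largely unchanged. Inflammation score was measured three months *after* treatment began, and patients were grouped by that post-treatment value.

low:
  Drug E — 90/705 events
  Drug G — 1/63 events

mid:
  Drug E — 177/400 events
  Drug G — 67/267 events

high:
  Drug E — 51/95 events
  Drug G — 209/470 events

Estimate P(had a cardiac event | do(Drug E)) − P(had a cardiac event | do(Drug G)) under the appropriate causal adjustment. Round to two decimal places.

-0.08

Drug G is lower inside every inflammation score stratum but Drug E is lower in aggregate. Whether to stratify depends on how inflammation score relates to the drug.
Inflammation score lies on the pathway drug → inflammation score → outcome, so adjusting for it blocks the indirect effect. For the total causal effect of drug, use the unadjusted pooled rates.
The causal difference is the pooled difference: 0.265 − 0.346 = -0.081.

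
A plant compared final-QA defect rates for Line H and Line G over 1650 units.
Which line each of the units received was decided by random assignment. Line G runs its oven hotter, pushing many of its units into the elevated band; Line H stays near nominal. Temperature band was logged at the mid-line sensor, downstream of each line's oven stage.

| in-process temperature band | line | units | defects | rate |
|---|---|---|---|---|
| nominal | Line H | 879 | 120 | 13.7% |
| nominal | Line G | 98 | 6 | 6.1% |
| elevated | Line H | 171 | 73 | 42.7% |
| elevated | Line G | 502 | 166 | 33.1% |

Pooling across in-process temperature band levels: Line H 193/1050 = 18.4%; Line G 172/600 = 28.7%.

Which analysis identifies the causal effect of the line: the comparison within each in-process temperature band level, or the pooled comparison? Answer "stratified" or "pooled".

pooled

In-process temperature band lies on the pathway line → in-process temperature band → outcome, so adjusting for it blocks the indirect effect. For the total causal effect of line, use the unadjusted pooled rates.
Pooled: Line H 18.4% vs Line G 28.7%; Line H is lower overall.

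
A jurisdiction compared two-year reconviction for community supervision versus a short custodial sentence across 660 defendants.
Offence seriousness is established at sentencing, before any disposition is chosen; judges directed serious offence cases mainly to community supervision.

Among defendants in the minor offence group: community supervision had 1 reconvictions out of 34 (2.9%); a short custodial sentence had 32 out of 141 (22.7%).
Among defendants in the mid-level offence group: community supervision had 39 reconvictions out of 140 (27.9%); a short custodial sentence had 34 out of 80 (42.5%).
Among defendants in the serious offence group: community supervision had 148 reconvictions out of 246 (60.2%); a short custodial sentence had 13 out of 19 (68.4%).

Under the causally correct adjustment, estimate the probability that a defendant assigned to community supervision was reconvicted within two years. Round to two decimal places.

0.34

Offence seriousness is set before the disposition has any effect — it is not caused by the disposition — and it independently drives the outcome. That makes it a confounder, so the causal comparison is within offence seriousness levels.
Standardising community supervision to the population offence seriousness mix: 0.265·1/34 + 0.333·39/140 + 0.402·148/246 = 0.342.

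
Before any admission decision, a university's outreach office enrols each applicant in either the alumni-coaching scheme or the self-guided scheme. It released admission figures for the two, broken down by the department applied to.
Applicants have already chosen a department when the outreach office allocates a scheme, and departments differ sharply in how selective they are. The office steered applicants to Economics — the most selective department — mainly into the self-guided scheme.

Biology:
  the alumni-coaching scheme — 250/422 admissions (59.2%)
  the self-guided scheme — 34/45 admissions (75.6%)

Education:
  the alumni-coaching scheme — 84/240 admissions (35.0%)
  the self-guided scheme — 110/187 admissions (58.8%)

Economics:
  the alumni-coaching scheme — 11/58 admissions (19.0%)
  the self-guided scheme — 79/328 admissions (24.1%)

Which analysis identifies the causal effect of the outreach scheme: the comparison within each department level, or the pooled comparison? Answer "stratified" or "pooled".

Department is set before the outreach scheme has any effect — it is not caused by the outreach scheme — and it independently drives the outcome. That makes it a confounder, so the causal comparison is within department levels.
Within each level — Biology: 59.2% vs 75.6%; Education: 35.0% vs 58.8%; Economics: 19.0% vs 24.1% — the self-guided scheme is higher every time.

stratified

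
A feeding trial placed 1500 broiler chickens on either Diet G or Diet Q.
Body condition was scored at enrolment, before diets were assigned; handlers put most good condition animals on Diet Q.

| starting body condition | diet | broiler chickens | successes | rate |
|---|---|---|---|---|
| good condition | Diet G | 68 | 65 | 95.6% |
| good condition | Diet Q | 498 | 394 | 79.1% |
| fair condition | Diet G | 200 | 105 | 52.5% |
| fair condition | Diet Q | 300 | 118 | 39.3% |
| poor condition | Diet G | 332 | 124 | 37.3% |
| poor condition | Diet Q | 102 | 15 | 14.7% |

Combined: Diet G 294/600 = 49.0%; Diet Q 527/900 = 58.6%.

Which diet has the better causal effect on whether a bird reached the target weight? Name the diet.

Starting body condition differs across diets for reasons unrelated to any effect of the diet itself, and it separately predicts the outcome — a classic confounder. We must compare within starting body condition levels.
Within each level — good condition: 95.6% vs 79.1%; fair condition: 52.5% vs 39.3%; poor condition: 37.3% vs 14.7% — Diet G is higher every time.

Diet G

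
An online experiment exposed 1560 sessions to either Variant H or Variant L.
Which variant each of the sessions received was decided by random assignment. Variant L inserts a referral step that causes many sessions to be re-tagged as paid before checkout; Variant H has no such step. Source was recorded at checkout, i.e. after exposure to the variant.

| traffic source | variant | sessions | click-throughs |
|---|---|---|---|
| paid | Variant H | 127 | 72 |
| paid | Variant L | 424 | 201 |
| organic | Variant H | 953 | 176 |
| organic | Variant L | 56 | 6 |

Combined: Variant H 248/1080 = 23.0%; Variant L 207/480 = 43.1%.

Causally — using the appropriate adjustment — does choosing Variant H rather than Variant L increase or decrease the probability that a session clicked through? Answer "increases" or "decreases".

Stratifying would compare variants among sessions the variants themselves sorted into traffic source groups — a form of selection on an intermediate. The unconditioned pooled rates give the total causal effect.
Pooled: Variant H 23.0% vs Variant L 43.1%; Variant L is higher overall.

decreases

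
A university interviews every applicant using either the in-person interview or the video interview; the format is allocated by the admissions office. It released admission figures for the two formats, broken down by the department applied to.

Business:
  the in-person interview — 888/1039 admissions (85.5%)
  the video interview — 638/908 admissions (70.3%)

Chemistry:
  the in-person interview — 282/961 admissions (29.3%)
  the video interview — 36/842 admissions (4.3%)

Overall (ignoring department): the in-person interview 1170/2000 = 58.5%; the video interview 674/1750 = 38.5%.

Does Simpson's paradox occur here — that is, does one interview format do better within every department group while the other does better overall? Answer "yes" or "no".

no

Within each department level (Business 85.5% vs 70.3%; Chemistry 29.3% vs 4.3%), the in-person interview has the higher rate every time. Pooled: 58.5% vs 38.5% — the in-person interview has the higher rate overall. They agree.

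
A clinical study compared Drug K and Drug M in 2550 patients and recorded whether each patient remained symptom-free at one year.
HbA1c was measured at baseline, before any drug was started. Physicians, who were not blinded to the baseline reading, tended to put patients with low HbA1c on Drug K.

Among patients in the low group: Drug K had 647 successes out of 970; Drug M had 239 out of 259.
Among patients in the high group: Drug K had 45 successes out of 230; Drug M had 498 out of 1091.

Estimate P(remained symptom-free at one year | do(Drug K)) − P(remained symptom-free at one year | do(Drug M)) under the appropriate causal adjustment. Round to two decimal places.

-0.26

The imbalance in HbA1c arose from how patients were allocated, not from anything the drug did; and HbA1c independently affects the outcome. The pooled gap is confounded — condition on HbA1c.
Adjusting over the population distribution of HbA1c: 0.482·(0.667−0.923) + 0.518·(0.196−0.456) = -0.258.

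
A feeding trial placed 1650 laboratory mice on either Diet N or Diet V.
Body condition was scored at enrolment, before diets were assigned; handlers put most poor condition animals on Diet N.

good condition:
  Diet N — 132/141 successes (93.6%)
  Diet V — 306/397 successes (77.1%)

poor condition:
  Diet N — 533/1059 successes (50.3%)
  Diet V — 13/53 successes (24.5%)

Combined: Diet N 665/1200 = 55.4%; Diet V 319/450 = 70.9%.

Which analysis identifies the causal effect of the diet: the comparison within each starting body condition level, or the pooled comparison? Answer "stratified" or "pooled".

stratified

Diet N is higher inside every starting body condition stratum but Diet V is higher in aggregate. Whether to stratify depends on how starting body condition relates to the diet.
Starting body condition is set before the diet has any effect — it is not caused by the diet — and it independently drives the outcome. That makes it a confounder, so the causal comparison is within starting body condition levels.
Within each level — good condition: 93.6% vs 77.1%; poor condition: 50.3% vs 24.5% — Diet N is higher every time.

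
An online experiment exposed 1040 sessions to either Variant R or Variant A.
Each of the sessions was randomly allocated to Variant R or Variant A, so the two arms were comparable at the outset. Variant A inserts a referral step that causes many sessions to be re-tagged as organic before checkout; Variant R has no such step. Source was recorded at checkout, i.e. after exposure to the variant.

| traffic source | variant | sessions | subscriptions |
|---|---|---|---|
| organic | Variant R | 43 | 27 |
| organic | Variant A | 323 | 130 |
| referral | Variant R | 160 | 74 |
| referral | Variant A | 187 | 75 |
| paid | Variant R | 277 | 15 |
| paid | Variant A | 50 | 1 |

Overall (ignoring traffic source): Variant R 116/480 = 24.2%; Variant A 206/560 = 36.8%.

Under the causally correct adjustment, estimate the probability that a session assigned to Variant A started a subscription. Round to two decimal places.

Variant R is higher inside every traffic source stratum but Variant A is higher in aggregate. Whether to stratify depends on how traffic source relates to the variant.
Traffic source is downstream of the variant. One should not condition on a consequence of treatment, so the overall rates are the right comparison.
So P(outcome | do(Variant A)) is just the pooled rate for Variant A: 206/560 = 0.368.

0.37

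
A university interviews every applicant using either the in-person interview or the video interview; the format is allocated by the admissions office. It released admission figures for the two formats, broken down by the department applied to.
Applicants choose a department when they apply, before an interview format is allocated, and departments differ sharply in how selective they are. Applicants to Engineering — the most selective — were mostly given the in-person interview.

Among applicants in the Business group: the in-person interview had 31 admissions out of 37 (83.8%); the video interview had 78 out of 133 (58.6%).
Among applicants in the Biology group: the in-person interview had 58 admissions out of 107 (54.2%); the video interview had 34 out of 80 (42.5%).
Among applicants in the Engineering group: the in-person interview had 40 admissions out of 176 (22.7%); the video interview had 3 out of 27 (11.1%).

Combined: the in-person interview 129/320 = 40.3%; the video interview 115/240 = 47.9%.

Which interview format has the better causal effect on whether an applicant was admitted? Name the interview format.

The stratified and pooled comparisons disagree (the in-person interview wins within each department; the video interview wins overall), so the answer turns on the causal role of department.
Nothing the interview format does changes department; the imbalance is an allocation artefact. With department also predicting the outcome, the pooled figure is confounded, and the within-stratum comparison is the causal one.
Within each level — Business: 83.8% vs 58.6%; Biology: 54.2% vs 42.5%; Engineering: 22.7% vs 11.1% — the in-person interview is higher every time.

the in-person interview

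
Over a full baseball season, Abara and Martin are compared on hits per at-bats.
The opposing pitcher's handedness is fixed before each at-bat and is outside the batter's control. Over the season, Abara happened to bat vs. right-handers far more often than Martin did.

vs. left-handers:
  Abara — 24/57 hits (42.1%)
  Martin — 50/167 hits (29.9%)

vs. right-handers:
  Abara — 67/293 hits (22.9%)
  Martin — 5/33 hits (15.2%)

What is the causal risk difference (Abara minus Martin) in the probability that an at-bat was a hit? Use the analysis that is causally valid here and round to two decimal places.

+0.10

Within every pitcher handedness level Abara has the higher rate, yet pooled Martin does — Simpson's reversal.
The imbalance in pitcher handedness arose from how at-bats were allocated, not from anything the player did; and pitcher handedness independently affects the outcome. The pooled gap is confounded — condition on pitcher handedness.
Adjusting over the population distribution of pitcher handedness: 0.407·(0.421−0.299) + 0.593·(0.229−0.152) = +0.095.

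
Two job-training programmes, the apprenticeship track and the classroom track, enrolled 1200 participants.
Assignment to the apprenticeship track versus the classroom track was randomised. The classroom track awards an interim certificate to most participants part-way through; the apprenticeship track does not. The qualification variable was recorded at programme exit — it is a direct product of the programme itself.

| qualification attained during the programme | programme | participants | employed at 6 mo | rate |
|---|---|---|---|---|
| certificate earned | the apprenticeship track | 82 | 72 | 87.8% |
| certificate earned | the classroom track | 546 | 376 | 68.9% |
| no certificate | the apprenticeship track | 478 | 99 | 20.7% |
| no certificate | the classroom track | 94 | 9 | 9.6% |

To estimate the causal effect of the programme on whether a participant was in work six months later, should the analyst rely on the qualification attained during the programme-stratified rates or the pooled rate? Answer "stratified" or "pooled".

Because the programme influences qualification attained during the programme, qualification attained during the programme is a post-treatment mediator, not a confounder. Stratifying on it would bias the estimate; the causal effect is the crude pooled difference.
Pooled: the apprenticeship track 30.5% vs the classroom track 60.2%; the classroom track is higher overall.

pooled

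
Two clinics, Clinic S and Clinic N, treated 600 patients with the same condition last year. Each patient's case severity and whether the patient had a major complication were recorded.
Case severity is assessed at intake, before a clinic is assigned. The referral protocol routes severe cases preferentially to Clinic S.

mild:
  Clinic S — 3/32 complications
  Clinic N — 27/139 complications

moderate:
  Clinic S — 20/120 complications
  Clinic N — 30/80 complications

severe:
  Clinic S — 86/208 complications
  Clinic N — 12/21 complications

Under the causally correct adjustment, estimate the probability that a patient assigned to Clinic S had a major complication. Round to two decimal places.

0.24

Case severity is set before the clinic has any effect — it is not caused by the clinic — and it independently drives the outcome. That makes it a confounder, so the causal comparison is within case severity levels.
Standardising Clinic S to the population case severity mix: 0.285·3/32 + 0.333·20/120 + 0.382·86/208 = 0.240.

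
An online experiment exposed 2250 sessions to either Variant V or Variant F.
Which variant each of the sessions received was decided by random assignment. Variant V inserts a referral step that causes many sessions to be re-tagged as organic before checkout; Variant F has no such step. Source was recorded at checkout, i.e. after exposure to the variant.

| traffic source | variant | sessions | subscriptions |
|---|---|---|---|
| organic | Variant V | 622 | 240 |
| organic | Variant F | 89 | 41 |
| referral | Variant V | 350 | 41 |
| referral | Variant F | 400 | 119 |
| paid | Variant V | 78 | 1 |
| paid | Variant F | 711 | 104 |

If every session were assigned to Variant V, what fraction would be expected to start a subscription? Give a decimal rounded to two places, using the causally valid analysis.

0.27

The stratified and pooled comparisons disagree (Variant F wins within each traffic source; Variant V wins overall), so the answer turns on the causal role of traffic source.
Traffic source lies on the pathway variant → traffic source → outcome, so adjusting for it blocks the indirect effect. For the total causal effect of variant, use the unadjusted pooled rates.
So P(outcome | do(Variant V)) is just the pooled rate for Variant V: 282/1050 = 0.269.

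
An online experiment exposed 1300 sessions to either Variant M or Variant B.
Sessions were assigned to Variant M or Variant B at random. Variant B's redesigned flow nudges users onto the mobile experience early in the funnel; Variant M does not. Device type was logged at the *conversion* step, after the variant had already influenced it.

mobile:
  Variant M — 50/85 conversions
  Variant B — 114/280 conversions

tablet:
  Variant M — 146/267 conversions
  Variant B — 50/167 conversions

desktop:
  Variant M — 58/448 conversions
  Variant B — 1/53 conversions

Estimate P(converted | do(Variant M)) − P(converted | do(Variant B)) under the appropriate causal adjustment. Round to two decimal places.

-0.01

Device type is downstream of the variant. One should not condition on a consequence of treatment, so the overall rates are the right comparison.
The causal difference is the pooled difference: 0.318 − 0.330 = -0.013.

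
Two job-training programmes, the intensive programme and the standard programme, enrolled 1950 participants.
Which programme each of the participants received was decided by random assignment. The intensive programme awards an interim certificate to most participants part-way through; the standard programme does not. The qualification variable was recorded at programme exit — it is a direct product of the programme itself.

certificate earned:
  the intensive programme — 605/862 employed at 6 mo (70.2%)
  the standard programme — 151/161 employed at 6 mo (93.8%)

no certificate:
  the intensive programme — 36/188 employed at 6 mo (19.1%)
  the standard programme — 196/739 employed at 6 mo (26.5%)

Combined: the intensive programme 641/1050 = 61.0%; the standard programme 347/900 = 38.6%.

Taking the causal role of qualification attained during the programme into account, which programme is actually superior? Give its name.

the intensive programme

Stratifying would compare programmes among participants the programmes themselves sorted into qualification attained during the programme groups — a form of selection on an intermediate. The unconditioned pooled rates give the total causal effect.
Pooled: the intensive programme 61.0% vs the standard programme 38.6%; the intensive programme is higher overall.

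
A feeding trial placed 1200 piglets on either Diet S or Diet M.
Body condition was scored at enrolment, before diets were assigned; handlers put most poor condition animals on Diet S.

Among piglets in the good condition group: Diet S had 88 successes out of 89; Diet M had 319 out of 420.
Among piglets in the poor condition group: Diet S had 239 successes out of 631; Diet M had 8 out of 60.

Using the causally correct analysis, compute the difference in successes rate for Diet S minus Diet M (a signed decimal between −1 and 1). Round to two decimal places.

The stratified and pooled comparisons disagree (Diet S wins within each starting body condition; Diet M wins overall), so the answer turns on the causal role of starting body condition.
The imbalance in starting body condition arose from how piglets were allocated, not from anything the diet did; and starting body condition independently affects the outcome. The pooled gap is confounded — condition on starting body condition.
Adjusting over the population distribution of starting body condition: 0.424·(0.989−0.760) + 0.576·(0.379−0.133) = +0.239.

+0.24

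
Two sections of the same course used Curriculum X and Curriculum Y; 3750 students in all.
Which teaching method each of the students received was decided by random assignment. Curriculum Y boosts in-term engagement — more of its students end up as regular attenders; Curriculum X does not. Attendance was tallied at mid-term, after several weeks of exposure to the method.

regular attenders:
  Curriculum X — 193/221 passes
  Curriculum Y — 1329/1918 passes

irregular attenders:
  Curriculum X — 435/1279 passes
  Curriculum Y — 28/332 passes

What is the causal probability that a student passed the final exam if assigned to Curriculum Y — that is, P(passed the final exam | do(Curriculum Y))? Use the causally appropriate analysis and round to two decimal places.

0.60

Mid-term attendance here is a post-treatment variable shaped by the teaching method; conditioning on it would introduce bias rather than remove it. The overall comparison is the causal one.
So P(outcome | do(Curriculum Y)) is just the pooled rate for Curriculum Y: 1357/2250 = 0.603.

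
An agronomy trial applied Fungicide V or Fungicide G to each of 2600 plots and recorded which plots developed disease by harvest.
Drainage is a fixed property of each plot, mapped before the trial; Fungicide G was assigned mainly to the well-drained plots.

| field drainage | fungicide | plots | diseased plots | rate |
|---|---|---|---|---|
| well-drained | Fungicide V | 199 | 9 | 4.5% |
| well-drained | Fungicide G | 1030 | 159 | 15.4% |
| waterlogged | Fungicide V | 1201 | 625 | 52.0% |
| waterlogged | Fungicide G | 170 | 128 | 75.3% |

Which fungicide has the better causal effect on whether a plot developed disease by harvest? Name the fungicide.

Within every field drainage level Fungicide V has the lower rate, yet pooled Fungicide G does — Simpson's reversal.
Field drainage differs across fungicides for reasons unrelated to any effect of the fungicide itself, and it separately predicts the outcome — a classic confounder. We must compare within field drainage levels.
Within each level — well-drained: 4.5% vs 15.4%; waterlogged: 52.0% vs 75.3% — Fungicide V is lower every time.

Fungicide V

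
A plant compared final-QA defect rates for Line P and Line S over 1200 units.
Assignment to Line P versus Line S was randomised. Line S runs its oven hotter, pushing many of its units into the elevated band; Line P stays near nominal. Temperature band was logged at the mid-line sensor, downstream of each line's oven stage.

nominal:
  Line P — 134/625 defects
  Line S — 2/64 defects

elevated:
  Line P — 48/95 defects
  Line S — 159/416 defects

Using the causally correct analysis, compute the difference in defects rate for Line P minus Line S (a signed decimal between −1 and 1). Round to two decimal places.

-0.08

Because the line influences in-process temperature band, in-process temperature band is a post-treatment mediator, not a confounder. Stratifying on it would bias the estimate; the causal effect is the crude pooled difference.
The causal difference is the pooled difference: 0.253 − 0.335 = -0.083.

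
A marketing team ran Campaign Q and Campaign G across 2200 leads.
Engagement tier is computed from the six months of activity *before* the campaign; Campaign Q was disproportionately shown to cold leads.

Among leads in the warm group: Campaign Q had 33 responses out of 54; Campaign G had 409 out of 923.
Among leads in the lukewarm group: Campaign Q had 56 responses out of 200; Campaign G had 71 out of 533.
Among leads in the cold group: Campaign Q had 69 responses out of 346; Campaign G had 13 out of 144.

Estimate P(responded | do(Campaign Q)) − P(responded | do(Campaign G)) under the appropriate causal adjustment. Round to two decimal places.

Campaign Q is higher inside every engagement tier stratum but Campaign G is higher in aggregate. Whether to stratify depends on how engagement tier relates to the campaign.
Nothing the campaign does changes engagement tier; the imbalance is an allocation artefact. With engagement tier also predicting the outcome, the pooled figure is confounded, and the within-stratum comparison is the causal one.
Adjusting over the population distribution of engagement tier: 0.444·(0.611−0.443) + 0.333·(0.280−0.133) + 0.223·(0.199−0.090) = +0.148.

+0.15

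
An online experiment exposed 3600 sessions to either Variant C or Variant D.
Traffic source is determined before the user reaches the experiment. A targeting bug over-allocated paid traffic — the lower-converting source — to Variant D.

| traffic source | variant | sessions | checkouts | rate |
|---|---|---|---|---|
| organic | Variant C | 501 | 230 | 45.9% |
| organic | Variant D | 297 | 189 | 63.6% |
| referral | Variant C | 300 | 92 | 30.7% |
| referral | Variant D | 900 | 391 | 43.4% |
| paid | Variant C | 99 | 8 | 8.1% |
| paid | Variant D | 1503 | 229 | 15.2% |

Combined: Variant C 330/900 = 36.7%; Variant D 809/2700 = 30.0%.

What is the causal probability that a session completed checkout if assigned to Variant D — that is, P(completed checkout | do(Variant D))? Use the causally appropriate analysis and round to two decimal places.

0.35

Here traffic source is a common cause — it drives both which variant a case falls under and the outcome. The crude comparison mixes populations; the stratum-specific rates are the causally relevant ones.
Standardising Variant D to the population traffic source mix: 0.222·189/297 + 0.333·391/900 + 0.445·229/1503 = 0.354.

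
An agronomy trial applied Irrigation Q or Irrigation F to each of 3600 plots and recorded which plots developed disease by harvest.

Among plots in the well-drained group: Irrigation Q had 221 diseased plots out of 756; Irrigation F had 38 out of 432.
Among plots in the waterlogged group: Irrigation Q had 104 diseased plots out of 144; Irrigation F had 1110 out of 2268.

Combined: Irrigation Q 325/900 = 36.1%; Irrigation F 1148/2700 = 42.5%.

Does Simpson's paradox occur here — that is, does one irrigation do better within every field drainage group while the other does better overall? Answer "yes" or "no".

Within each field drainage level (well-drained 29.2% vs 8.8%; waterlogged 72.2% vs 48.9%), Irrigation F has the lower rate every time. Pooled: 36.1% vs 42.5% — Irrigation Q has the lower rate overall. The two comparisons disagree.

yes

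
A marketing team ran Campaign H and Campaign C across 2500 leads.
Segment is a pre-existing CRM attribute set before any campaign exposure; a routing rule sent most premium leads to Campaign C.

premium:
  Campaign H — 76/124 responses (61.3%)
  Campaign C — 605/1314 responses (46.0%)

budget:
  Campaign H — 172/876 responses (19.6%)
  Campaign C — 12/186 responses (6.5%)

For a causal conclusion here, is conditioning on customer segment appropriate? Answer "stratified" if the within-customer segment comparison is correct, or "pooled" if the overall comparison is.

stratified

Customer segment differs across campaigns for reasons unrelated to any effect of the campaign itself, and it separately predicts the outcome — a classic confounder. We must compare within customer segment levels.
Within each level — premium: 61.3% vs 46.0%; budget: 19.6% vs 6.5% — Campaign H is higher every time.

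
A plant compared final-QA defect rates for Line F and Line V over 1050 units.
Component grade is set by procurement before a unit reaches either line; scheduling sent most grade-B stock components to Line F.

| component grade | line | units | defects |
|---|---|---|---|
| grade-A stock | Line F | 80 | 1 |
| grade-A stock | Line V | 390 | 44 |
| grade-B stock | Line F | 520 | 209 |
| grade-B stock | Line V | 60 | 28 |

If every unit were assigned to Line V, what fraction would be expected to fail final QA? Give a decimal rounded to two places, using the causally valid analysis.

Since component grade is a pre-existing factor (not a product of the line) and it affects the outcome on its own, it is a confounder. The stratified rates, not the pooled rate, identify the causal effect.
Standardising Line V to the population component grade mix: 0.448·44/390 + 0.552·28/60 = 0.308.

0.31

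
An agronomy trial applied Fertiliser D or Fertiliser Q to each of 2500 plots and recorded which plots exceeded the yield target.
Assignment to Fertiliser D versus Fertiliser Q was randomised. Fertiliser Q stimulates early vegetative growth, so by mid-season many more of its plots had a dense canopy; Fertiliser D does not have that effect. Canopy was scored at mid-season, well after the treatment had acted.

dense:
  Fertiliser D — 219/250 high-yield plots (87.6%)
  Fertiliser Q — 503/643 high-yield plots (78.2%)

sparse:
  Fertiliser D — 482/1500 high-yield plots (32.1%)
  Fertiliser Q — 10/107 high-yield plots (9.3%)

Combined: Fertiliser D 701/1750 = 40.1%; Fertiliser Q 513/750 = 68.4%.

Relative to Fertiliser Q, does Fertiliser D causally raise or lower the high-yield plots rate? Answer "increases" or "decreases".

decreases

Mid-season canopy is recorded after the fertiliser and is itself shifted by it — it sits on the causal path from fertiliser to outcome. Conditioning on a mediator would strip out part of the effect we want; the pooled comparison gives the total causal effect.
Pooled: Fertiliser D 40.1% vs Fertiliser Q 68.4%; Fertiliser Q is higher overall.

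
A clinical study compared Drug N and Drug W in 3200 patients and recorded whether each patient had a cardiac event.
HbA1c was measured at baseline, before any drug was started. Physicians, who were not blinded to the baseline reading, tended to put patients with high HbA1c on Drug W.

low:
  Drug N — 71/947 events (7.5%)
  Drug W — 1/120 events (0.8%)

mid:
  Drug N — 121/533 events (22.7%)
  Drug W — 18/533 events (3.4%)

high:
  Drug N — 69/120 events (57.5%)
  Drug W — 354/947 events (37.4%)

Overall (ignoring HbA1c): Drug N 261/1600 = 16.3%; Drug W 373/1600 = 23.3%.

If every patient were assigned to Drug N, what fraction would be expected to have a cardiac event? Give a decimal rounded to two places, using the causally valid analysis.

HbA1c satisfies the back-door criterion: it is not a descendant of the drug, and it blocks the spurious path from drug to outcome. Adjusting for it (i.e., using the within-HbA1c rates) gives the causal effect.
Standardising Drug N to the population HbA1c mix: 0.333·71/947 + 0.333·121/533 + 0.333·69/120 = 0.292.

0.29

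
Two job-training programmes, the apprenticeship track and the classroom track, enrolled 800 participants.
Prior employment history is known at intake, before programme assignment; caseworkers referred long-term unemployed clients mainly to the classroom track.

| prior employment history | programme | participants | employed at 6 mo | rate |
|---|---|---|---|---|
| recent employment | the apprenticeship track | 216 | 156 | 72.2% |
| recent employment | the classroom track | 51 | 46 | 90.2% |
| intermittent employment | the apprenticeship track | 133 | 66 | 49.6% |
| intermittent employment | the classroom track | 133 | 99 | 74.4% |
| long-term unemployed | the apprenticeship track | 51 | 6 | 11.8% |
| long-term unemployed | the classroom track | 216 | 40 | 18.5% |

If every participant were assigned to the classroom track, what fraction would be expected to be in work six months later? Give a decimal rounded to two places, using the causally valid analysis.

0.61

Within every prior employment history level the classroom track has the higher rate, yet pooled the apprenticeship track does — Simpson's reversal.
Prior employment history is set before the programme has any effect — it is not caused by the programme — and it independently drives the outcome. That makes it a confounder, so the causal comparison is within prior employment history levels.
Standardising the classroom track to the population prior employment history mix: 0.334·46/51 + 0.333·99/133 + 0.334·40/216 = 0.610.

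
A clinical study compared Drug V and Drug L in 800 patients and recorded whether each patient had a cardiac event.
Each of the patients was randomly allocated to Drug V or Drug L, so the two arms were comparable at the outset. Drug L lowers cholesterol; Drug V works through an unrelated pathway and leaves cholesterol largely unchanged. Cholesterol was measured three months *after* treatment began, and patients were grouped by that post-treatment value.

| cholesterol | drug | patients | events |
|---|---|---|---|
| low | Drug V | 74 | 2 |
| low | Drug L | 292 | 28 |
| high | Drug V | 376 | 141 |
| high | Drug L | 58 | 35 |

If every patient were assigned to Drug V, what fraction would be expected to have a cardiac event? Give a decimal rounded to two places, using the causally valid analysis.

0.32

Stratifying would compare drugs among patients the drugs themselves sorted into cholesterol groups — a form of selection on an intermediate. The unconditioned pooled rates give the total causal effect.
So P(outcome | do(Drug V)) is just the pooled rate for Drug V: 143/450 = 0.318.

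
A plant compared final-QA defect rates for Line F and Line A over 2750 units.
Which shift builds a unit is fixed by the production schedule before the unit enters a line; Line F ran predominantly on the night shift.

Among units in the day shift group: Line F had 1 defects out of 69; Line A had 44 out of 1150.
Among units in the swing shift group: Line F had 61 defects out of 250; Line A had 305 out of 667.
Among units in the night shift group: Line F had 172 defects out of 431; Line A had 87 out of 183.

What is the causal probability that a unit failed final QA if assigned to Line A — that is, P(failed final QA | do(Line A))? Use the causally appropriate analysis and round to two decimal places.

0.28

Nothing the line does changes shift; the imbalance is an allocation artefact. With shift also predicting the outcome, the pooled figure is confounded, and the within-stratum comparison is the causal one.
Standardising Line A to the population shift mix: 0.443·44/1150 + 0.333·305/667 + 0.223·87/183 = 0.276.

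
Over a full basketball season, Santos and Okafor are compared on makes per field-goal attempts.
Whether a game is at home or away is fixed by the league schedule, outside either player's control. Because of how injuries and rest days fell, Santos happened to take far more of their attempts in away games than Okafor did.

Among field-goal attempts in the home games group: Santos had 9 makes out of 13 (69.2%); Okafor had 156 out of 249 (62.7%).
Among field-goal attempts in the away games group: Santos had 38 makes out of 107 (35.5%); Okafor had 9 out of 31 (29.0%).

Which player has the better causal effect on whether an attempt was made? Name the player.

Santos is higher inside every game venue stratum but Okafor is higher in aggregate. Whether to stratify depends on how game venue relates to the player.
Game venue differs across players for reasons unrelated to any effect of the player itself, and it separately predicts the outcome — a classic confounder. We must compare within game venue levels.
Within each level — home games: 69.2% vs 62.7%; away games: 35.5% vs 29.0% — Santos is higher every time.

Santos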